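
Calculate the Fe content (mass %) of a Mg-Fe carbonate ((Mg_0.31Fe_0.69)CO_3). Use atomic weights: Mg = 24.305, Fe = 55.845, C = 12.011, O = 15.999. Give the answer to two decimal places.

M((Mg_0.31Fe_0.69)CO_3) = 106.076 g/mol.
Fe contributes 0.69 × 55.845 = 38.533 g per mole.
38.533/106.076 = 0.3633 → 36.33%.

36.33 mass %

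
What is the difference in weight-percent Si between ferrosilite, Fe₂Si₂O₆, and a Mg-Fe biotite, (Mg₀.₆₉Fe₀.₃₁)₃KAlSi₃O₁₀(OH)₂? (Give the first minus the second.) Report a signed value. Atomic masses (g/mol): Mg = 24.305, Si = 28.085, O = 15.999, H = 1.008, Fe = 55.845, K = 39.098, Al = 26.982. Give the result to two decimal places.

2.42 percentage points

M(Fe₂Si₂O₆) = 263.854 g/mol, so wt% Si = 56.170/263.854 × 100 = 21.29%.
M((Mg₀.₆₉Fe₀.₃₁)₃KAlSi₃O₁₀(OH)₂) = 446.586 g/mol, so wt% Si = 84.255/446.586 × 100 = 18.87%.
21.29 − 18.87 = 2.42 pp.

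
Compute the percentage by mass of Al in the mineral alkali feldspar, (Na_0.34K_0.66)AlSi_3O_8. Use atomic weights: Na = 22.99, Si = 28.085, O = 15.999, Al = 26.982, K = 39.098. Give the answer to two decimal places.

9.89 wt%

Molar mass of (Na_0.34K_0.66)AlSi_3O_8: 0.34·22.99 + 0.66·39.098 + 1·26.982 + 3·28.085 + 8·15.999 = 272.850 g/mol.
Mass of Al per formula unit: 1 × 26.982 = 26.982 g.
Weight fraction Al = 26.982 / 272.850 = 0.0989.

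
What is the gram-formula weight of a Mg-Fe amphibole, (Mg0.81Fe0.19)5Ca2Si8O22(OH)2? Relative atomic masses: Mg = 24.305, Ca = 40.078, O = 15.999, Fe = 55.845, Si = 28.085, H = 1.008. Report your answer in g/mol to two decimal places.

The formula mass is the sum 4.05*24.305 + 0.95*55.845 + 2*40.078 + 8*28.085 + 24*15.999 + 2*1.008.

842.32 g/mol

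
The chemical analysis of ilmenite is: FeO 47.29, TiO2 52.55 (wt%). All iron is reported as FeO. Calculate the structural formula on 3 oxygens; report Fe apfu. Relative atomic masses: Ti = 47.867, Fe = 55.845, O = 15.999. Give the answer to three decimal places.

1.000 Fe apfu

FeO: 47.29/71.844 = 0.65823 mol → 0.65823 mol Fe, 0.65823 mol O.
TiO2: 52.55/79.865 = 0.65799 mol → 0.65799 mol Ti, 1.31598 mol O.
Total oxygen = 1.97421 mol. Normalization factor = 3/1.97421 = 1.51960.
Fe per 3 O = 0.65823 × 1.51960 = 1.000.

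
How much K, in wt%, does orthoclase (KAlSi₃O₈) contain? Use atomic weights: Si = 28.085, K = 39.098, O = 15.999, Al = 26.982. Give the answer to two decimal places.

14.05 wt%

M(KAlSi₃O₈) = 278.327 g/mol.
K contributes 1 × 39.098 = 39.098 g per mole.
39.098/278.327 = 0.1405 → 14.05%.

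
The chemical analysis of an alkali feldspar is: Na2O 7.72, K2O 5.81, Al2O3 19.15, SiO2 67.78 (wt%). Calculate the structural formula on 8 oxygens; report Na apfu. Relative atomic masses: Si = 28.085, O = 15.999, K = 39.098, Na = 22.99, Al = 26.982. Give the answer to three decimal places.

Na2O: 7.72/61.979 = 0.12456 mol → 0.24912 mol Na, 0.12456 mol O.
K2O: 5.81/94.195 = 0.06168 mol → 0.12336 mol K, 0.06168 mol O.
Al2O3: 19.15/101.961 = 0.18782 mol → 0.37564 mol Al, 0.56346 mol O.
SiO2: 67.78/60.083 = 1.12811 mol → 1.12811 mol Si, 2.25622 mol O.
Total oxygen = 3.00592 mol. Normalization factor = 8/3.00592 = 2.66141.
Na per 8 O = 0.24912 × 2.66141 = 0.663.

0.663 Na apfu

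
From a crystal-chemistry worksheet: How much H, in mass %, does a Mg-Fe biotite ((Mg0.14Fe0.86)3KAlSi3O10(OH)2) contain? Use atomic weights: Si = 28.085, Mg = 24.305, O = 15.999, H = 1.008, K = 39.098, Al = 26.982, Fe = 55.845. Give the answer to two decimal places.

M((Mg0.14Fe0.86)3KAlSi3O10(OH)2) = 498.627 g/mol.
H contributes 2 × 1.008 = 2.016 g per mole.
2.016/498.627 = 0.0040 → 0.40%.

0.40 mass %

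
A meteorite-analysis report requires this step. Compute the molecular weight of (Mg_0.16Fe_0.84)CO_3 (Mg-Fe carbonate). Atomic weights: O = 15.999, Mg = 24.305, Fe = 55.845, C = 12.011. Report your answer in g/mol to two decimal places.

The formula mass is the sum 0.16×24.305 + 0.84×55.845 + 1×12.011 + 3×15.999.

110.81 g/mol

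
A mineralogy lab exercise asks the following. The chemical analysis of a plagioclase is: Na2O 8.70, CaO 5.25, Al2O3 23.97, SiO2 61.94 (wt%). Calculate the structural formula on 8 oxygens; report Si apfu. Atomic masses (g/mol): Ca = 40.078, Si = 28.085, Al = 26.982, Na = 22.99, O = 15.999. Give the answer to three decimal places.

8.70 wt% Na2O ÷ 61.979 g/mol = 0.14037 mol, giving 0.28074 Na and 0.14037 O.
5.25 wt% CaO ÷ 56.077 g/mol = 0.09362 mol, giving 0.09362 Ca and 0.09362 O.
23.97 wt% Al2O3 ÷ 101.961 g/mol = 0.23509 mol, giving 0.47018 Al and 0.70527 O.
61.94 wt% SiO2 ÷ 60.083 g/mol = 1.03091 mol, giving 1.03091 Si and 2.06182 O.
Oxygen sums to 3.00108; scaling by 8/3.00108 = 2.66571 puts the formula on 8 O.
Si: 1.03091 × 2.66571 = 2.748 atoms per formula unit.

2.748 Si apfu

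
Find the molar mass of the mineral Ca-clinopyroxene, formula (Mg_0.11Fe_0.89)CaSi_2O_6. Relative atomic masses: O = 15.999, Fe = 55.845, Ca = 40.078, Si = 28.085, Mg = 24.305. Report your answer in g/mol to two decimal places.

244.62 g/mol

The formula mass is the sum 0.11*24.305 + 0.89*55.845 + 1*40.078 + 2*28.085 + 6*15.999.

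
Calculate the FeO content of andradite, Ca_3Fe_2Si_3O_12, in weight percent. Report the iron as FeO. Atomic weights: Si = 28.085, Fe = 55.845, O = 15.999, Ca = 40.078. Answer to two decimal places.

M(Ca_3Fe_2Si_3O_12) = 508.167 g/mol; M(FeO) = 71.844 g/mol.
Moles FeO per formula unit = 2 Fe ÷ 1 = 2.0000.
FeO fraction = (2.0000 × 71.844) / 508.167 = 143.688/508.167 = 0.2828.

28.28 wt%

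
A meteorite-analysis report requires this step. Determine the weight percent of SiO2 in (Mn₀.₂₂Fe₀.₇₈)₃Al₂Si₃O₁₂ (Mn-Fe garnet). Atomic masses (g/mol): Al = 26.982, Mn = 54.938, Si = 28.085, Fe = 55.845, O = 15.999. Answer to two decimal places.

Formula mass = 497.143 g/mol.
3 Si → 3.0000 mol SiO2 per formula unit; M(SiO2) = 60.083, so SiO2 mass = 180.249 g.
180.249/497.143 × 100 = 36.26 wt%.

36.26 wt%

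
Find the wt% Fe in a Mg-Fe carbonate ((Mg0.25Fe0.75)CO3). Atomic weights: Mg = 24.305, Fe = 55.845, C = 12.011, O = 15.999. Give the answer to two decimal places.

38.79 wt%

Molar mass of (Mg0.25Fe0.75)CO3: 0.25*24.305 + 0.75*55.845 + 1*12.011 + 3*15.999 = 107.968 g/mol.
Mass of Fe per formula unit: 0.75 × 55.845 = 41.884 g.
Weight fraction Fe = 41.884 / 107.968 = 0.3879.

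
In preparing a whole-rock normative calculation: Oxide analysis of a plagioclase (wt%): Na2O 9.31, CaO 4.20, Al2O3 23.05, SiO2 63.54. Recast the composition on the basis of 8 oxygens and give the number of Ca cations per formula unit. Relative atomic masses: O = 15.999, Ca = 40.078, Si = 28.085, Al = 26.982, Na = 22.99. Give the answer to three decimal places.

0.199 Ca apfu

9.31 wt% Na2O ÷ 61.979 g/mol = 0.15021 mol, giving 0.30042 Na and 0.15021 O.
4.20 wt% CaO ÷ 56.077 g/mol = 0.07490 mol, giving 0.07490 Ca and 0.07490 O.
23.05 wt% Al2O3 ÷ 101.961 g/mol = 0.22607 mol, giving 0.45214 Al and 0.67821 O.
63.54 wt% SiO2 ÷ 60.083 g/mol = 1.05754 mol, giving 1.05754 Si and 2.11508 O.
Oxygen sums to 3.01840; scaling by 8/3.01840 = 2.65041 puts the formula on 8 O.
Ca: 0.07490 × 2.65041 = 0.199 atoms per formula unit.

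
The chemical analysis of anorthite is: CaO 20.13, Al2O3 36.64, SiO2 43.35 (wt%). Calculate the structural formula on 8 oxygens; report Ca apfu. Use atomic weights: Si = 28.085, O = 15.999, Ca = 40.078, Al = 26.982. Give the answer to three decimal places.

0.997 Ca apfu

20.13 wt% CaO ÷ 56.077 g/mol = 0.35897 mol, giving 0.35897 Ca and 0.35897 O.
36.64 wt% Al2O3 ÷ 101.961 g/mol = 0.35935 mol, giving 0.71870 Al and 1.07805 O.
43.35 wt% SiO2 ÷ 60.083 g/mol = 0.72150 mol, giving 0.72150 Si and 1.44300 O.
Oxygen sums to 2.88002; scaling by 8/2.88002 = 2.77776 puts the formula on 8 O.
Ca: 0.35897 × 2.77776 = 0.997 atoms per formula unit.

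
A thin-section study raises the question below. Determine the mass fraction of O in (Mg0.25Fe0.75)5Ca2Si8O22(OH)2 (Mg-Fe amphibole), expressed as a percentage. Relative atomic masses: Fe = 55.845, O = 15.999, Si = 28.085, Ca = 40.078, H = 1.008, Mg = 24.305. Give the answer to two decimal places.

41.26 mass %

Formula mass = 1.25×24.305 + 3.75×55.845 + 2×40.078 + 8×28.085 + 24×15.999 + 2×1.008 = 930.628 g/mol, of which 383.976 g is O.
So O makes up 383.976/930.628 = 0.4126 of the mass, i.e. 41.26%.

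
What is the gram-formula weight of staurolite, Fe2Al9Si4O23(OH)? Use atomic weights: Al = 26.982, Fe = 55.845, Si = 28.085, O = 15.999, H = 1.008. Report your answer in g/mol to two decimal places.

Fe: 2 × 55.845 = 111.6900
Al: 9 × 26.982 = 242.8380
Si: 4 × 28.085 = 112.3400
O: 24 × 15.999 = 383.9760
H: 1 × 1.008 = 1.0080
Summing the contributions gives the formula mass.

851.85 g/mol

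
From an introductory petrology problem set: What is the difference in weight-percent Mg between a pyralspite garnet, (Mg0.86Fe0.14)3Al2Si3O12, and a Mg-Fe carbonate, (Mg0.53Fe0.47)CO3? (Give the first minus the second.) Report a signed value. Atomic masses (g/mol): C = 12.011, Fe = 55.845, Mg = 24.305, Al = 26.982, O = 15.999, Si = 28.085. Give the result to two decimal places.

Mg in (Mg0.86Fe0.14)3Al2Si3O12: molar mass 416.369 g/mol; 2.58×24.305 = 62.707 g → 15.06 wt%.
Mg in (Mg0.53Fe0.47)CO3: molar mass 99.137 g/mol; 0.53×24.305 = 12.882 g → 12.99 wt%.
Difference = 15.06 − 12.99 = 2.07 percentage points.

2.07 percentage points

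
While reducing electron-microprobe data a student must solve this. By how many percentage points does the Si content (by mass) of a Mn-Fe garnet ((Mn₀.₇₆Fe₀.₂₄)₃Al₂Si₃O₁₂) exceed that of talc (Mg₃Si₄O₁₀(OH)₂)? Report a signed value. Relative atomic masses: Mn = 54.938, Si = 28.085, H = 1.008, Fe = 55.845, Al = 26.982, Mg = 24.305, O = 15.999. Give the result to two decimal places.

First mineral: 84.255 g Si in 495.674 g formula = 17.00 wt% Si.
Second mineral: 112.340 g Si in 379.259 g formula = 29.62 wt% Si.
17.00% − 29.62% gives a difference of -12.62 percentage points.

-12.62 percentage points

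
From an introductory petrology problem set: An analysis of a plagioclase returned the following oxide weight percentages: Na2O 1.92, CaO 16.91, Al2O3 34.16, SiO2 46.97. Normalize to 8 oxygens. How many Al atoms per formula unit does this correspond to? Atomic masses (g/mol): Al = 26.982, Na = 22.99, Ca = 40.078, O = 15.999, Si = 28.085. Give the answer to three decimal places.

1.848 Al apfu

Na2O (M=61.979): mol = 0.03098; Na = 0.06196, O = 0.03098.
CaO (M=56.077): mol = 0.30155; Ca = 0.30155, O = 0.30155.
Al2O3 (M=101.961): mol = 0.33503; Al = 0.67006, O = 1.00509.
SiO2 (M=60.083): mol = 0.78175; Si = 0.78175, O = 1.56350.
ΣO = 2.90112; factor = 8/ΣO = 2.75756.
Al apfu = 0.67006 × 2.75756 = 1.848.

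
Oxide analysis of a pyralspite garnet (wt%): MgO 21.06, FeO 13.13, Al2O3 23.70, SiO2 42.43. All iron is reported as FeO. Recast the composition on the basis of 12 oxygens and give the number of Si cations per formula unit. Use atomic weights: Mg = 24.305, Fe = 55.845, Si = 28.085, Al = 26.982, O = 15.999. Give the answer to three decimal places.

3.010 Si apfu

MgO: 21.06/40.304 = 0.52253 mol → 0.52253 mol Mg, 0.52253 mol O.
FeO: 13.13/71.844 = 0.18276 mol → 0.18276 mol Fe, 0.18276 mol O.
Al2O3: 23.70/101.961 = 0.23244 mol → 0.46488 mol Al, 0.69732 mol O.
SiO2: 42.43/60.083 = 0.70619 mol → 0.70619 mol Si, 1.41238 mol O.
Total oxygen = 2.81499 mol. Normalization factor = 12/2.81499 = 4.26289.
Si per 12 O = 0.70619 × 4.26289 = 3.010.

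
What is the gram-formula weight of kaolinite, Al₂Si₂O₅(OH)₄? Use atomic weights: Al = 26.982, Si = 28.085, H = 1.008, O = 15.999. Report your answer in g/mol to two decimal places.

M = 2*26.982 + 2*28.085 + 9*15.999 + 4*1.008

258.16 g/mol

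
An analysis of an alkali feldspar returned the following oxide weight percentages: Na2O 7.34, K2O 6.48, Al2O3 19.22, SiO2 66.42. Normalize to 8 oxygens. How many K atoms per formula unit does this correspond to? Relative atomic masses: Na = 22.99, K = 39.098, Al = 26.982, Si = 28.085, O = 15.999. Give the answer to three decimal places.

Na2O: 7.34/61.979 = 0.11843 mol → 0.23686 mol Na, 0.11843 mol O.
K2O: 6.48/94.195 = 0.06879 mol → 0.13758 mol K, 0.06879 mol O.
Al2O3: 19.22/101.961 = 0.18850 mol → 0.37700 mol Al, 0.56550 mol O.
SiO2: 66.42/60.083 = 1.10547 mol → 1.10547 mol Si, 2.21094 mol O.
Total oxygen = 2.96366 mol. Normalization factor = 8/2.96366 = 2.69936.
K per 8 O = 0.13758 × 2.69936 = 0.371.

0.371 K apfu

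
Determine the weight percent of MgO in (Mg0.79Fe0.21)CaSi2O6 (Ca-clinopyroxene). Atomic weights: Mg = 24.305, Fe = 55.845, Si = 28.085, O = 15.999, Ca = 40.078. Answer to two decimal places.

Formula mass = 223.170 g/mol.
0.79 Mg → 0.7900 mol MgO per formula unit; M(MgO) = 40.304, so MgO mass = 31.840 g.
31.840/223.170 × 100 = 14.27 wt%.

14.27 wt%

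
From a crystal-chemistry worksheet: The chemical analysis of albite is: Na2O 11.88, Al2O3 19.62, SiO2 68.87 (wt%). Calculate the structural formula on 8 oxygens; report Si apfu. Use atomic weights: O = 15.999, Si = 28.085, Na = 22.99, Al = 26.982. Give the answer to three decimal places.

2.995 Si apfu

11.88 wt% Na2O ÷ 61.979 g/mol = 0.19168 mol, giving 0.38336 Na and 0.19168 O.
19.62 wt% Al2O3 ÷ 101.961 g/mol = 0.19243 mol, giving 0.38486 Al and 0.57729 O.
68.87 wt% SiO2 ÷ 60.083 g/mol = 1.14625 mol, giving 1.14625 Si and 2.29250 O.
Oxygen sums to 3.06147; scaling by 8/3.06147 = 2.61312 puts the formula on 8 O.
Si: 1.14625 × 2.61312 = 2.995 atoms per formula unit.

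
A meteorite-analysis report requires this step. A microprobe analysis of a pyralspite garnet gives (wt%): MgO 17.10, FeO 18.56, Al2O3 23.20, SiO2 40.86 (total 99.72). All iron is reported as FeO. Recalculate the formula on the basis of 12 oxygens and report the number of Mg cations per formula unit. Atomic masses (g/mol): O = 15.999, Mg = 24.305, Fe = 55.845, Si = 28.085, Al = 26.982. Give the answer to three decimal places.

MgO (M=40.304): mol = 0.42428; Mg = 0.42428, O = 0.42428.
FeO (M=71.844): mol = 0.25834; Fe = 0.25834, O = 0.25834.
Al2O3 (M=101.961): mol = 0.22754; Al = 0.45508, O = 0.68262.
SiO2 (M=60.083): mol = 0.68006; Si = 0.68006, O = 1.36012.
ΣO = 2.72536; factor = 12/ΣO = 4.40309.
Mg apfu = 0.42428 × 4.40309 = 1.868.

1.868 Mg apfu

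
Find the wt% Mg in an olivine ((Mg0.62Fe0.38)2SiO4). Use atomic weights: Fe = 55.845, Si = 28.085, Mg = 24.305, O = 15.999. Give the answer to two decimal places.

18.30 wt%

M((Mg0.62Fe0.38)2SiO4) = 164.661 g/mol.
Mg contributes 1.24 × 24.305 = 30.138 g per mole.
30.138/164.661 = 0.1830 → 18.30%.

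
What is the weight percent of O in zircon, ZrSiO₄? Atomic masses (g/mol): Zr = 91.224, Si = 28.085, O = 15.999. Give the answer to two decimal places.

34.91 wt%

Molar mass of ZrSiO₄: 1*91.224 + 1*28.085 + 4*15.999 = 183.305 g/mol.
Mass of O per formula unit: 4 × 15.999 = 63.996 g.
Weight fraction O = 63.996 / 183.305 = 0.3491.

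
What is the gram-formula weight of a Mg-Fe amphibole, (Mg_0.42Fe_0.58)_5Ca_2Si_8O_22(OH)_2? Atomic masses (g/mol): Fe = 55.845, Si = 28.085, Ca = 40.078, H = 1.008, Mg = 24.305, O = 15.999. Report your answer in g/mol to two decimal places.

Mg: 2.10 × 24.305 = 51.0405
Fe: 2.90 × 55.845 = 161.9505
Ca: 2 × 40.078 = 80.1560
Si: 8 × 28.085 = 224.6800
O: 24 × 15.999 = 383.9760
H: 2 × 1.008 = 2.0160
Summing the contributions gives the formula mass.

903.82 g/mol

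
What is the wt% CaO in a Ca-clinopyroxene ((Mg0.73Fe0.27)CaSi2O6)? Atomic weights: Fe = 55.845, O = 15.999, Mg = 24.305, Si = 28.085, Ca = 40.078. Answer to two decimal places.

24.92 wt%

Molar mass of (Mg0.73Fe0.27)CaSi2O6 = 0.73×24.305 + 0.27×55.845 + 1×40.078 + 2×28.085 + 6×15.999 = 225.063 g/mol.
Each formula unit contains 1 Ca, equivalent to 1/1 = 1.0000 mol CaO.
M(CaO) = 1×40.078 + 1×15.999 = 56.077 g/mol.
Mass of CaO per formula unit = 1.0000 × 56.077 = 56.077 g.
CaO wt% = 56.077 / 225.063 × 100 = 24.92%.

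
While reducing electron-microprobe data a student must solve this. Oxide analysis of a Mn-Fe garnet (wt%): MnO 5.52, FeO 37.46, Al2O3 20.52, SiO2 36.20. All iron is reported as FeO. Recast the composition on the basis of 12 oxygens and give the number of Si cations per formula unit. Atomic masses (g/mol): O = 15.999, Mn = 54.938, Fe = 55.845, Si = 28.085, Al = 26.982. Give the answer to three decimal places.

3.003 Si apfu

MnO: 5.52/70.937 = 0.07782 mol → 0.07782 mol Mn, 0.07782 mol O.
FeO: 37.46/71.844 = 0.52141 mol → 0.52141 mol Fe, 0.52141 mol O.
Al2O3: 20.52/101.961 = 0.20125 mol → 0.40250 mol Al, 0.60375 mol O.
SiO2: 36.20/60.083 = 0.60250 mol → 0.60250 mol Si, 1.20500 mol O.
Total oxygen = 2.40798 mol. Normalization factor = 12/2.40798 = 4.98343.
Si per 12 O = 0.60250 × 4.98343 = 3.003.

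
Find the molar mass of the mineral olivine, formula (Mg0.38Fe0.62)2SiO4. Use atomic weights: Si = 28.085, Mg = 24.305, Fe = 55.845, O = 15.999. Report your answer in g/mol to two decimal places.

M = 0.76(24.305) + 1.24(55.845) + 1(28.085) + 4(15.999)

179.80 g/mol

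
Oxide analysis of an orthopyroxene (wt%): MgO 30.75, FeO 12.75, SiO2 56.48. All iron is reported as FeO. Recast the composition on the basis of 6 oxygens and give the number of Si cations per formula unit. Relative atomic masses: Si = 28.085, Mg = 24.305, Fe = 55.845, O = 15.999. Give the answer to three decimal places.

30.75 wt% MgO ÷ 40.304 g/mol = 0.76295 mol, giving 0.76295 Mg and 0.76295 O.
12.75 wt% FeO ÷ 71.844 g/mol = 0.17747 mol, giving 0.17747 Fe and 0.17747 O.
56.48 wt% SiO2 ÷ 60.083 g/mol = 0.94003 mol, giving 0.94003 Si and 1.88006 O.
Oxygen sums to 2.82048; scaling by 6/2.82048 = 2.12730 puts the formula on 6 O.
Si: 0.94003 × 2.12730 = 2.000 atoms per formula unit.

2.000 Si apfu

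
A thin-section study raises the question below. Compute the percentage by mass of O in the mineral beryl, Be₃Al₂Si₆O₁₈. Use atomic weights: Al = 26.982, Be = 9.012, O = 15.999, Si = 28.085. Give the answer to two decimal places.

M(Be₃Al₂Si₆O₁₈) = 537.492 g/mol.
O contributes 18 × 15.999 = 287.982 g per mole.
287.982/537.492 = 0.5358 → 53.58%.

53.58 wt%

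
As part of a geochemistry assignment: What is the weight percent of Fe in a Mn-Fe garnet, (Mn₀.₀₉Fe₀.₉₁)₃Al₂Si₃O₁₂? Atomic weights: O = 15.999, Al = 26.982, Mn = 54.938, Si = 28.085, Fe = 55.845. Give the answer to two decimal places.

M((Mn₀.₀₉Fe₀.₉₁)₃Al₂Si₃O₁₂) = 497.497 g/mol.
Fe contributes 2.73 × 55.845 = 152.457 g per mole.
152.457/497.497 = 0.3064 → 30.64%.

30.64 mass %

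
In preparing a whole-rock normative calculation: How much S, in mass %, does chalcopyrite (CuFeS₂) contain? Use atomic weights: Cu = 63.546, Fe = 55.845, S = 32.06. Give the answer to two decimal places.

Molar mass of CuFeS₂: 1*63.546 + 1*55.845 + 2*32.06 = 183.511 g/mol.
Mass of S per formula unit: 2 × 32.06 = 64.120 g.
Weight fraction S = 64.120 / 183.511 = 0.3494.

34.94 mass %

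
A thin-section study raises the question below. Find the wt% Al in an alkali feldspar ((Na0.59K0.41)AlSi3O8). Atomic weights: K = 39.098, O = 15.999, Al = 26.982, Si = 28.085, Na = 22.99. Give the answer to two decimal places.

10.04 weight percent

Molar mass of (Na0.59K0.41)AlSi3O8: 0.59×22.99 + 0.41×39.098 + 1×26.982 + 3×28.085 + 8×15.999 = 268.823 g/mol.
Mass of Al per formula unit: 1 × 26.982 = 26.982 g.
Weight fraction Al = 26.982 / 268.823 = 0.1004.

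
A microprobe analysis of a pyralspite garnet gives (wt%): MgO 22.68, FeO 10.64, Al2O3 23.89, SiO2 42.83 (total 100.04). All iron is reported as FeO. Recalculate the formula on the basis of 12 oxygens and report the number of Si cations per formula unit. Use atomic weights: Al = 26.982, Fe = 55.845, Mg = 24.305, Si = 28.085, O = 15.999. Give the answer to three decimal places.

MgO (M=40.304): mol = 0.56272; Mg = 0.56272, O = 0.56272.
FeO (M=71.844): mol = 0.14810; Fe = 0.14810, O = 0.14810.
Al2O3 (M=101.961): mol = 0.23431; Al = 0.46862, O = 0.70293.
SiO2 (M=60.083): mol = 0.71285; Si = 0.71285, O = 1.42570.
ΣO = 2.83945; factor = 12/ΣO = 4.22617.
Si apfu = 0.71285 × 4.22617 = 3.013.

3.013 Si apfu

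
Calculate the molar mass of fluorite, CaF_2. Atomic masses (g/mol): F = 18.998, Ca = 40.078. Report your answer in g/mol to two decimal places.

The formula mass is the sum 1(40.078) + 2(18.998).

78.07 g/mol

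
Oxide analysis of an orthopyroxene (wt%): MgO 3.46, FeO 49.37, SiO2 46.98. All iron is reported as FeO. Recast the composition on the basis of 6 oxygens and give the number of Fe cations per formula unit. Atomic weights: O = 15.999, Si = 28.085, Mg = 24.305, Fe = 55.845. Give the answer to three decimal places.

1.764 Fe apfu

MgO (M=40.304): mol = 0.08585; Mg = 0.08585, O = 0.08585.
FeO (M=71.844): mol = 0.68718; Fe = 0.68718, O = 0.68718.
SiO2 (M=60.083): mol = 0.78192; Si = 0.78192, O = 1.56384.
ΣO = 2.33687; factor = 6/ΣO = 2.56754.
Fe apfu = 0.68718 × 2.56754 = 1.764.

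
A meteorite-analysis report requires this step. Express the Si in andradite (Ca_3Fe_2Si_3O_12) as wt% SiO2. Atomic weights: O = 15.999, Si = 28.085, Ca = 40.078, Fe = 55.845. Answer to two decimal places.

35.47 wt%

Formula mass = 508.167 g/mol.
3 Si → 3.0000 mol SiO2 per formula unit; M(SiO2) = 60.083, so SiO2 mass = 180.249 g.
180.249/508.167 × 100 = 35.47 wt%.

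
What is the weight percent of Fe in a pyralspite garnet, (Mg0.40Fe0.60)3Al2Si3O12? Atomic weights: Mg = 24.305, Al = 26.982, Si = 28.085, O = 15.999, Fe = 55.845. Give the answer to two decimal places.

M((Mg0.40Fe0.60)3Al2Si3O12) = 459.894 g/mol.
Fe contributes 1.80 × 55.845 = 100.521 g per mole.
100.521/459.894 = 0.2186 → 21.86%.

21.86 weight percent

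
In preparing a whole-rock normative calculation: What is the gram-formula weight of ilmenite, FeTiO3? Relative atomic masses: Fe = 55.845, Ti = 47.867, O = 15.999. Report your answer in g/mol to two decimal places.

M = 1(55.845) + 1(47.867) + 3(15.999)

151.71 g/mol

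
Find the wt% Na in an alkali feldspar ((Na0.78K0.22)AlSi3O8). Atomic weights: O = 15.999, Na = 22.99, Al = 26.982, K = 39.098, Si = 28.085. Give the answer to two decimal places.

6.75 weight percent

Molar mass of (Na0.78K0.22)AlSi3O8: 0.78·22.99 + 0.22·39.098 + 1·26.982 + 3·28.085 + 8·15.999 = 265.763 g/mol.
Mass of Na per formula unit: 0.78 × 22.99 = 17.932 g.
Weight fraction Na = 17.932 / 265.763 = 0.0675.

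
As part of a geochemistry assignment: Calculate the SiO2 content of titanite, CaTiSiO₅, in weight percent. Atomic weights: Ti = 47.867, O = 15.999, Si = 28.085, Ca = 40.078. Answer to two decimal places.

30.65 wt%

Formula mass = 196.025 g/mol.
1 Si → 1.0000 mol SiO2 per formula unit; M(SiO2) = 60.083, so SiO2 mass = 60.083 g.
60.083/196.025 × 100 = 30.65 wt%.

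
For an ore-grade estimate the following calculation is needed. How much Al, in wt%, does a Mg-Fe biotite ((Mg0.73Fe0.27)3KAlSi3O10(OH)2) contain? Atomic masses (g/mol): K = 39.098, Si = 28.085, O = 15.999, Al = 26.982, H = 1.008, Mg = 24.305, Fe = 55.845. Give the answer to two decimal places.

Formula mass = 2.19×24.305 + 0.81×55.845 + 1×39.098 + 1×26.982 + 3×28.085 + 12×15.999 + 2×1.008 = 442.801 g/mol, of which 26.982 g is Al.
So Al makes up 26.982/442.801 = 0.0609 of the mass, i.e. 6.09%.

6.09 wt%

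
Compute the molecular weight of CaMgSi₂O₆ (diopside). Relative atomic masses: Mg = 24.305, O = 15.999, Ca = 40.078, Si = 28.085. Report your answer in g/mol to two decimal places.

216.55 g/mol

The formula mass is the sum 1·40.078 + 1·24.305 + 2·28.085 + 6·15.999.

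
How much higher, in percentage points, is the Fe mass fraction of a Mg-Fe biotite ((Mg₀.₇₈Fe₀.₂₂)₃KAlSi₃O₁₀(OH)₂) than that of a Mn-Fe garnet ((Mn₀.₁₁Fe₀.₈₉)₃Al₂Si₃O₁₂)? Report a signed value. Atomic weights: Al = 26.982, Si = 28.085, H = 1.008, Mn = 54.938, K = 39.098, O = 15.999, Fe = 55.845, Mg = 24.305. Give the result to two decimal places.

First mineral: 36.858 g Fe in 438.070 g formula = 8.41 wt% Fe.
Second mineral: 149.106 g Fe in 497.443 g formula = 29.97 wt% Fe.
8.41% − 29.97% gives a difference of -21.56 percentage points.

-21.56 percentage points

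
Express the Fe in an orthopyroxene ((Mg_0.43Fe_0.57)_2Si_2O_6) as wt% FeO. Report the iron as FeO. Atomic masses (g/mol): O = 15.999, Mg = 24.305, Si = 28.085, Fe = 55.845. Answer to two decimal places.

34.60 wt%

Formula mass = 236.730 g/mol.
1.14 Fe → 1.1400 mol FeO per formula unit; M(FeO) = 71.844, so FeO mass = 81.902 g.
81.902/236.730 × 100 = 34.60 wt%.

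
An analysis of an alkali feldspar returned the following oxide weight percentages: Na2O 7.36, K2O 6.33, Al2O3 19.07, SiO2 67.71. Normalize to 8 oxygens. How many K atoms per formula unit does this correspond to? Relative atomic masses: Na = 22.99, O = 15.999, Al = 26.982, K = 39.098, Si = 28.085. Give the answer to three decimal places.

7.36 wt% Na2O ÷ 61.979 g/mol = 0.11875 mol, giving 0.23750 Na and 0.11875 O.
6.33 wt% K2O ÷ 94.195 g/mol = 0.06720 mol, giving 0.13440 K and 0.06720 O.
19.07 wt% Al2O3 ÷ 101.961 g/mol = 0.18703 mol, giving 0.37406 Al and 0.56109 O.
67.71 wt% SiO2 ÷ 60.083 g/mol = 1.12694 mol, giving 1.12694 Si and 2.25388 O.
Oxygen sums to 3.00092; scaling by 8/3.00092 = 2.66585 puts the formula on 8 O.
K: 0.13440 × 2.66585 = 0.358 atoms per formula unit.

0.358 K apfu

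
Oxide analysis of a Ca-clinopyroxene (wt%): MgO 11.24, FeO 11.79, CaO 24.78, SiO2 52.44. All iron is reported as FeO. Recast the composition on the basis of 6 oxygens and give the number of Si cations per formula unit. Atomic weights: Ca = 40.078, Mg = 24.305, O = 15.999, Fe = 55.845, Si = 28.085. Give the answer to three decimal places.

11.24 wt% MgO ÷ 40.304 g/mol = 0.27888 mol, giving 0.27888 Mg and 0.27888 O.
11.79 wt% FeO ÷ 71.844 g/mol = 0.16411 mol, giving 0.16411 Fe and 0.16411 O.
24.78 wt% CaO ÷ 56.077 g/mol = 0.44189 mol, giving 0.44189 Ca and 0.44189 O.
52.44 wt% SiO2 ÷ 60.083 g/mol = 0.87279 mol, giving 0.87279 Si and 1.74558 O.
Oxygen sums to 2.63046; scaling by 6/2.63046 = 2.28097 puts the formula on 6 O.
Si: 0.87279 × 2.28097 = 1.991 atoms per formula unit.

1.991 Si apfu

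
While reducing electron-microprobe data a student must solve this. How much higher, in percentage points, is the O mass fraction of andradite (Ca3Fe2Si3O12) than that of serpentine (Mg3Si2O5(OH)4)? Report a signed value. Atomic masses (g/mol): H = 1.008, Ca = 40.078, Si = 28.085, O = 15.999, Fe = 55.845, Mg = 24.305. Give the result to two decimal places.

-14.18 percentage points

O in Ca3Fe2Si3O12: molar mass 508.167 g/mol; 12×15.999 = 191.988 g → 37.78 wt%.
O in Mg3Si2O5(OH)4: molar mass 277.108 g/mol; 9×15.999 = 143.991 g → 51.96 wt%.
Difference = 37.78 − 51.96 = -14.18 percentage points.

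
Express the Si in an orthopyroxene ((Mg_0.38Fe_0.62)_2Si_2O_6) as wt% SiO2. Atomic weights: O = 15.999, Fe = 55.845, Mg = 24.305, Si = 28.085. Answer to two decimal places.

Formula mass = 239.884 g/mol.
2 Si → 2.0000 mol SiO2 per formula unit; M(SiO2) = 60.083, so SiO2 mass = 120.166 g.
120.166/239.884 × 100 = 50.09 wt%.

50.09 wt%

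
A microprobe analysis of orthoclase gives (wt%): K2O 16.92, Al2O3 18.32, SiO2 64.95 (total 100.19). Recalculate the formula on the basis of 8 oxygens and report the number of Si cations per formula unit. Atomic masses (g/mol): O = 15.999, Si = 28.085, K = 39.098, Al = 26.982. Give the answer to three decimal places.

16.92 wt% K2O ÷ 94.195 g/mol = 0.17963 mol, giving 0.35926 K and 0.17963 O.
18.32 wt% Al2O3 ÷ 101.961 g/mol = 0.17968 mol, giving 0.35936 Al and 0.53904 O.
64.95 wt% SiO2 ÷ 60.083 g/mol = 1.08100 mol, giving 1.08100 Si and 2.16200 O.
Oxygen sums to 2.88067; scaling by 8/2.88067 = 2.77713 puts the formula on 8 O.
Si: 1.08100 × 2.77713 = 3.002 atoms per formula unit.

3.002 Si apfu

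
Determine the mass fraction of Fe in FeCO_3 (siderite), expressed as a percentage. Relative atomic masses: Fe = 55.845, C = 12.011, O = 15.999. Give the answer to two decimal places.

Molar mass of FeCO_3: 1×55.845 + 1×12.011 + 3×15.999 = 115.853 g/mol.
Mass of Fe per formula unit: 1 × 55.845 = 55.845 g.
Weight fraction Fe = 55.845 / 115.853 = 0.4820.

48.20 mass %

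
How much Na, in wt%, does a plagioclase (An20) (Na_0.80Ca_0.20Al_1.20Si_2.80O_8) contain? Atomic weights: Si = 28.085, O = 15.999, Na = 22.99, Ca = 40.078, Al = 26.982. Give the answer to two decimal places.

6.93 wt%

Formula mass = 0.80×22.99 + 0.20×40.078 + 1.20×26.982 + 2.80×28.085 + 8×15.999 = 265.416 g/mol, of which 18.392 g is Na.
So Na makes up 18.392/265.416 = 0.0693 of the mass, i.e. 6.93%.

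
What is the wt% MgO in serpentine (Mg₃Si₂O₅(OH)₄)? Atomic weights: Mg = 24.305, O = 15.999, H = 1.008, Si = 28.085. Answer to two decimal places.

Molar mass of Mg₃Si₂O₅(OH)₄ = 3×24.305 + 2×28.085 + 9×15.999 + 4×1.008 = 277.108 g/mol.
Each formula unit contains 3 Mg, equivalent to 3/1 = 3.0000 mol MgO.
M(MgO) = 1×24.305 + 1×15.999 = 40.304 g/mol.
Mass of MgO per formula unit = 3.0000 × 40.304 = 120.912 g.
MgO wt% = 120.912 / 277.108 × 100 = 43.63%.

43.63 wt%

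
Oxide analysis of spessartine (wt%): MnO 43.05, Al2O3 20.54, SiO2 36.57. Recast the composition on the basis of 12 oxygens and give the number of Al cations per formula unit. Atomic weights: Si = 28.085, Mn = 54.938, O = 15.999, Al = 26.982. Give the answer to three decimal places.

43.05 wt% MnO ÷ 70.937 g/mol = 0.60688 mol, giving 0.60688 Mn and 0.60688 O.
20.54 wt% Al2O3 ÷ 101.961 g/mol = 0.20145 mol, giving 0.40290 Al and 0.60435 O.
36.57 wt% SiO2 ÷ 60.083 g/mol = 0.60866 mol, giving 0.60866 Si and 1.21732 O.
Oxygen sums to 2.42855; scaling by 12/2.42855 = 4.94122 puts the formula on 12 O.
Al: 0.40290 × 4.94122 = 1.991 atoms per formula unit.

1.991 Al apfu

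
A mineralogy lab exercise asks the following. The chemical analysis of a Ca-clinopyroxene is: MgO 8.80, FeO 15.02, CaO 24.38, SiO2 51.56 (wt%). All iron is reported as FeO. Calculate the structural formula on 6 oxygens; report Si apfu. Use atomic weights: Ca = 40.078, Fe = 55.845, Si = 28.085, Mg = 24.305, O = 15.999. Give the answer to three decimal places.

MgO: 8.80/40.304 = 0.21834 mol → 0.21834 mol Mg, 0.21834 mol O.
FeO: 15.02/71.844 = 0.20906 mol → 0.20906 mol Fe, 0.20906 mol O.
CaO: 24.38/56.077 = 0.43476 mol → 0.43476 mol Ca, 0.43476 mol O.
SiO2: 51.56/60.083 = 0.85815 mol → 0.85815 mol Si, 1.71630 mol O.
Total oxygen = 2.57846 mol. Normalization factor = 6/2.57846 = 2.32697.
Si per 6 O = 0.85815 × 2.32697 = 1.997.

1.997 Si apfu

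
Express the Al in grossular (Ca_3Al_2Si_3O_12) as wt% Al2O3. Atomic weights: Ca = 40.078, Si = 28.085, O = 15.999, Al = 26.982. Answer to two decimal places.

Formula mass = 450.441 g/mol.
2 Al → 1.0000 mol Al2O3 per formula unit; M(Al2O3) = 101.961, so Al2O3 mass = 101.961 g.
101.961/450.441 × 100 = 22.64 wt%.

22.64 wt%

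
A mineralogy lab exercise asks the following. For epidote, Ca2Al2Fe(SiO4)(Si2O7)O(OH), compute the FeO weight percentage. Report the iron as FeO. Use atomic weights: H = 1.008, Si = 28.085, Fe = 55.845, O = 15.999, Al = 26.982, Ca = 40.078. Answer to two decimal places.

Formula mass = 483.215 g/mol.
1 Fe → 1.0000 mol FeO per formula unit; M(FeO) = 71.844, so FeO mass = 71.844 g.
71.844/483.215 × 100 = 14.87 wt%.

14.87 wt%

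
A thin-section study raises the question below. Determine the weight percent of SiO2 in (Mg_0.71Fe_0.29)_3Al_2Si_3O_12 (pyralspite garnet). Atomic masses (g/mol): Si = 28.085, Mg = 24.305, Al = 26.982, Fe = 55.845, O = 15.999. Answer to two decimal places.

41.86 wt%

M((Mg_0.71Fe_0.29)_3Al_2Si_3O_12) = 430.562 g/mol; M(SiO2) = 60.083 g/mol.
Moles SiO2 per formula unit = 3 Si ÷ 1 = 3.0000.
SiO2 fraction = (3.0000 × 60.083) / 430.562 = 180.249/430.562 = 0.4186.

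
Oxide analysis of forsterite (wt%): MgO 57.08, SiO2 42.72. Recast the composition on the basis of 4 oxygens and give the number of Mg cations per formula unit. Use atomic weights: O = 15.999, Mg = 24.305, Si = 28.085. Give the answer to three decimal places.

1.996 Mg apfu

MgO (M=40.304): mol = 1.41624; Mg = 1.41624, O = 1.41624.
SiO2 (M=60.083): mol = 0.71102; Si = 0.71102, O = 1.42204.
ΣO = 2.83828; factor = 4/ΣO = 1.40930.
Mg apfu = 1.41624 × 1.40930 = 1.996.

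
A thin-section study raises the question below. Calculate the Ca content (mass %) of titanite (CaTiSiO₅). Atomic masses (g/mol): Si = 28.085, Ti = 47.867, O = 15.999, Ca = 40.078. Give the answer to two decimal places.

M(CaTiSiO₅) = 196.025 g/mol.
Ca contributes 1 × 40.078 = 40.078 g per mole.
40.078/196.025 = 0.2045 → 20.45%.

20.45 mass %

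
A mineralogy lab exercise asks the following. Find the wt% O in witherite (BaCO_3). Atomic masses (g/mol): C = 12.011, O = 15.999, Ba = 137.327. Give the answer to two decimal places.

Molar mass of BaCO_3: 1*137.327 + 1*12.011 + 3*15.999 = 197.335 g/mol.
Mass of O per formula unit: 3 × 15.999 = 47.997 g.
Weight fraction O = 47.997 / 197.335 = 0.2432.

24.32 mass %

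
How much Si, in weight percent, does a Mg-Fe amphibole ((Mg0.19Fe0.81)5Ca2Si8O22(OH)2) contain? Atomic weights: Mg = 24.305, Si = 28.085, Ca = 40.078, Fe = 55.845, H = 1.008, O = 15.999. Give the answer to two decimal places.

M((Mg0.19Fe0.81)5Ca2Si8O22(OH)2) = 940.090 g/mol.
Si contributes 8 × 28.085 = 224.680 g per mole.
224.680/940.090 = 0.2390 → 23.90%.

23.90 weight percent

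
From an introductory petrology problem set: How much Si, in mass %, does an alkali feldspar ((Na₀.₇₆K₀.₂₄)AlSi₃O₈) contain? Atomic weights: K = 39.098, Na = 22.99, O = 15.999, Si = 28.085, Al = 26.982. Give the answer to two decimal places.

M((Na₀.₇₆K₀.₂₄)AlSi₃O₈) = 266.085 g/mol.
Si contributes 3 × 28.085 = 84.255 g per mole.
84.255/266.085 = 0.3166 → 31.66%.

31.66 mass %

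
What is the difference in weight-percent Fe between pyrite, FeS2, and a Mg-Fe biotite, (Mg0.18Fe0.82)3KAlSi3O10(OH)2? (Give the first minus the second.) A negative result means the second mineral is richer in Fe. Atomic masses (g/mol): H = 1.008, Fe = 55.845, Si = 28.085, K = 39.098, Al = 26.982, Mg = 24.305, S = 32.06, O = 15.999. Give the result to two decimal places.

Fe in FeS2: molar mass 119.965 g/mol; 1×55.845 = 55.845 g → 46.55 wt%.
Fe in (Mg0.18Fe0.82)3KAlSi3O10(OH)2: molar mass 494.842 g/mol; 2.46×55.845 = 137.379 g → 27.76 wt%.
Difference = 46.55 − 27.76 = 18.79 percentage points.

18.79 percentage points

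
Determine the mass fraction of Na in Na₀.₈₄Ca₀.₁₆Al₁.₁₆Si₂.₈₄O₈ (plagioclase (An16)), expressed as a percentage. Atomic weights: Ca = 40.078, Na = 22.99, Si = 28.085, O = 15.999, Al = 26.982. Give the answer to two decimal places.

Molar mass of Na₀.₈₄Ca₀.₁₆Al₁.₁₆Si₂.₈₄O₈: 0.84*22.99 + 0.16*40.078 + 1.16*26.982 + 2.84*28.085 + 8*15.999 = 264.777 g/mol.
Mass of Na per formula unit: 0.84 × 22.99 = 19.312 g.
Weight fraction Na = 19.312 / 264.777 = 0.0729.

7.29 mass %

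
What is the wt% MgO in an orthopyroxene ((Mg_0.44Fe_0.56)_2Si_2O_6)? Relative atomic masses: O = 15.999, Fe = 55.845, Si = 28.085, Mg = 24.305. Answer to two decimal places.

15.02 wt%

Formula mass = 236.099 g/mol.
0.88 Mg → 0.8800 mol MgO per formula unit; M(MgO) = 40.304, so MgO mass = 35.468 g.
35.468/236.099 × 100 = 15.02 wt%.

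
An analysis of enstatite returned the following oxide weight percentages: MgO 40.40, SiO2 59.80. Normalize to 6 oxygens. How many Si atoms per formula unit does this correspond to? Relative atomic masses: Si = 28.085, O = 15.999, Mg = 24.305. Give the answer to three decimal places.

40.40 wt% MgO ÷ 40.304 g/mol = 1.00238 mol, giving 1.00238 Mg and 1.00238 O.
59.80 wt% SiO2 ÷ 60.083 g/mol = 0.99529 mol, giving 0.99529 Si and 1.99058 O.
Oxygen sums to 2.99296; scaling by 6/2.99296 = 2.00470 puts the formula on 6 O.
Si: 0.99529 × 2.00470 = 1.995 atoms per formula unit.

1.995 Si apfu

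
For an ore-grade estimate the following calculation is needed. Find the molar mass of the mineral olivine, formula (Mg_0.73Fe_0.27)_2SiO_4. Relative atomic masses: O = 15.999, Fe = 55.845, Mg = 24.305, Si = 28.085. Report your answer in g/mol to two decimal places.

M = 1.46·24.305 + 0.54·55.845 + 1·28.085 + 4·15.999

157.72 g/mol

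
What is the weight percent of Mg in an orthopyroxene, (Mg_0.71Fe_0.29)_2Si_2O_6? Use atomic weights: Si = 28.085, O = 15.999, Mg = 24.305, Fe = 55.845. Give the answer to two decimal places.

Formula mass = 1.42×24.305 + 0.58×55.845 + 2×28.085 + 6×15.999 = 219.067 g/mol, of which 34.513 g is Mg.
So Mg makes up 34.513/219.067 = 0.1575 of the mass, i.e. 15.75%.

15.75 mass %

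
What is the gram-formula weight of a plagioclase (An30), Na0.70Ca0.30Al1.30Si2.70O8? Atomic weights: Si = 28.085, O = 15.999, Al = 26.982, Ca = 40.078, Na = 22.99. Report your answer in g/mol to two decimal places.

The formula mass is the sum 0.70·22.99 + 0.30·40.078 + 1.30·26.982 + 2.70·28.085 + 8·15.999.

267.01 g/mol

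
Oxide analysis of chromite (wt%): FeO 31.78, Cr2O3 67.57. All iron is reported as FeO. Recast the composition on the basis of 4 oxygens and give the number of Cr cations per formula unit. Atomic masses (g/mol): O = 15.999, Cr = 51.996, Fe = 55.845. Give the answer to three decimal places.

31.78 wt% FeO ÷ 71.844 g/mol = 0.44235 mol, giving 0.44235 Fe and 0.44235 O.
67.57 wt% Cr2O3 ÷ 151.989 g/mol = 0.44457 mol, giving 0.88914 Cr and 1.33371 O.
Oxygen sums to 1.77606; scaling by 4/1.77606 = 2.25218 puts the formula on 4 O.
Cr: 0.88914 × 2.25218 = 2.003 atoms per formula unit.

2.003 Cr apfu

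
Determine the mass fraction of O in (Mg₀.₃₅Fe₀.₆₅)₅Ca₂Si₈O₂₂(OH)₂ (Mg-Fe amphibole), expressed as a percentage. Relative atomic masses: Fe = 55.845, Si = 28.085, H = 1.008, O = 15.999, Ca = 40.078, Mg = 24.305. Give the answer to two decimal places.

41.97 wt%

Molar mass of (Mg₀.₃₅Fe₀.₆₅)₅Ca₂Si₈O₂₂(OH)₂: 1.75×24.305 + 3.25×55.845 + 2×40.078 + 8×28.085 + 24×15.999 + 2×1.008 = 914.858 g/mol.
Mass of O per formula unit: 24 × 15.999 = 383.976 g.
Weight fraction O = 383.976 / 914.858 = 0.4197.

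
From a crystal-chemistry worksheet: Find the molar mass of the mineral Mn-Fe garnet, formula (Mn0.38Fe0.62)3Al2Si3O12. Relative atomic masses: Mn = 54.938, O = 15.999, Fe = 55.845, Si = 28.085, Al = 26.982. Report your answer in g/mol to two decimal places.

496.71 g/mol

M = 1.14·54.938 + 1.86·55.845 + 2·26.982 + 3·28.085 + 12·15.999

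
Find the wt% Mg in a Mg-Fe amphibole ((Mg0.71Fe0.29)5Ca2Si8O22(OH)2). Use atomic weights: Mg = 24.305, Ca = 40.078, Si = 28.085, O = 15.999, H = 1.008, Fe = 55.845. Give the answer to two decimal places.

10.06 weight percent

Molar mass of (Mg0.71Fe0.29)5Ca2Si8O22(OH)2: 3.55*24.305 + 1.45*55.845 + 2*40.078 + 8*28.085 + 24*15.999 + 2*1.008 = 858.086 g/mol.
Mass of Mg per formula unit: 3.55 × 24.305 = 86.283 g.
Weight fraction Mg = 86.283 / 858.086 = 0.1006.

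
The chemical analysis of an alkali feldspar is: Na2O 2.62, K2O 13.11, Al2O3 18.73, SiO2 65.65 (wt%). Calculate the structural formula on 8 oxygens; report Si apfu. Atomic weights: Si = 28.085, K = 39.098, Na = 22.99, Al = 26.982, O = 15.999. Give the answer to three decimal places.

2.62 wt% Na2O ÷ 61.979 g/mol = 0.04227 mol, giving 0.08454 Na and 0.04227 O.
13.11 wt% K2O ÷ 94.195 g/mol = 0.13918 mol, giving 0.27836 K and 0.13918 O.
18.73 wt% Al2O3 ÷ 101.961 g/mol = 0.18370 mol, giving 0.36740 Al and 0.55110 O.
65.65 wt% SiO2 ÷ 60.083 g/mol = 1.09266 mol, giving 1.09266 Si and 2.18532 O.
Oxygen sums to 2.91787; scaling by 8/2.91787 = 2.74173 puts the formula on 8 O.
Si: 1.09266 × 2.74173 = 2.996 atoms per formula unit.

2.996 Si apfu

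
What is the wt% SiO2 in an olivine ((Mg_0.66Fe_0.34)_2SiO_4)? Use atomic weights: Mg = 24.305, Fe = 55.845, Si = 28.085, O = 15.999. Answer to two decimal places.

M((Mg_0.66Fe_0.34)_2SiO_4) = 162.138 g/mol; M(SiO2) = 60.083 g/mol.
Moles SiO2 per formula unit = 1 Si ÷ 1 = 1.0000.
SiO2 fraction = (1.0000 × 60.083) / 162.138 = 60.083/162.138 = 0.3706.

37.06 wt%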